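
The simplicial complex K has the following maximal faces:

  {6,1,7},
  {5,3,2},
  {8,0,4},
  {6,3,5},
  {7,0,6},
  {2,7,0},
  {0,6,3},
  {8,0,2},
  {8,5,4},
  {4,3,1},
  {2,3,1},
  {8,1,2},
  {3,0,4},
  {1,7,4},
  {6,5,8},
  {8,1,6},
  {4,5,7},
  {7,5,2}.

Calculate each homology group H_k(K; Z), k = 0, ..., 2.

We work with the vertex ordering 0 < 1 < 2 < 3 < 4 < 5 < 6 < 7 < 8. The simplices of K, each written with vertices in increasing order, are:

  0-simplices (9): [0], [1], [2], [3], [4], [5], [6], [7], [8]
  1-simplices (27): (27 of them)
  2-simplices (18): [0,2,7], [0,2,8], [0,3,4], [0,3,6], [0,4,8], [0,6,7], [1,2,3], [1,2,8], [1,3,4], [1,4,7], [1,6,7], [1,6,8], [2,3,5], [2,5,7], [3,5,6], [4,5,7], [4,5,8], [5,6,8]

Hence C_0 ≅ Z^9, C_1 ≅ Z^27, C_2 ≅ Z^18.

∂_1: C_1 → C_0 maps an edge to its endpoints' difference, ∂[p,q] = q − p. For instance
  ∂[3,6] = [6] − [3].
As a 9×27 matrix over Z this has rank 8, with invariant factors (1,1,1,1,1,1,1,1).

∂_2: C_2 → C_1 sends each 2-simplex [p,q,r] to [q,r] − [p,r] + [p,q]. For instance
  ∂[1,4,7] = [4,7] − [1,7] + [1,4],
  ∂[0,3,4] = [3,4] − [0,4] + [0,3].
The 27×18 boundary matrix has rank 17 and Smith normal form diag(1,1,1,1,1,1,1,1,1,1,1,1,1,1,1,1,1).

Reading off H_k = ker ∂_k / im ∂_{k+1}:

  H_0: rank C_0 − rank ∂_1 = 9 − 8 = 1, and the invariant factors of ∂_1 are all 1, so H_0 ≅ Z.
  H_1: rank ker ∂_1 − rank ∂_2 = (27 − 8) − 17 = 2, and the invariant factors of ∂_2 are all 1, so H_1 ≅ Z^2.
  H_2: rank ker ∂_2 − rank ∂_3 = (18 − 17) − 0 = 1, and there is no ∂_3, so H_2 ≅ Z.

As a check, the Euler characteristic is 9 − 27 + 18 = 0, which agrees with 1 − 2 + 1 = 0.
(K is a triangulation of the torus T^2.)

H_0 ≅ Z,  H_1 ≅ Z^2,  H_2 ≅ Z.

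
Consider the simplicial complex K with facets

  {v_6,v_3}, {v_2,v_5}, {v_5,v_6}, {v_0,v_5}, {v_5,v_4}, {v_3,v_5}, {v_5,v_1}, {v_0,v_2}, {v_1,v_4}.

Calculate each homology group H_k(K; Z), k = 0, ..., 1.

H_0 = Z,  H_1 = Z^3.

K has 7 vertices, 9 edges.
rank ∂_0 = 0, rank ∂_1 = 6 ⇒ b_0 = 7 − 0 − 6 = 1; all invariant factors of ∂_1 are 1 so no torsion. So H_0 = Z.
rank ∂_1 = 6, rank ∂_2 = 0 ⇒ b_1 = 9 − 6 − 0 = 3. So H_1 = Z^3.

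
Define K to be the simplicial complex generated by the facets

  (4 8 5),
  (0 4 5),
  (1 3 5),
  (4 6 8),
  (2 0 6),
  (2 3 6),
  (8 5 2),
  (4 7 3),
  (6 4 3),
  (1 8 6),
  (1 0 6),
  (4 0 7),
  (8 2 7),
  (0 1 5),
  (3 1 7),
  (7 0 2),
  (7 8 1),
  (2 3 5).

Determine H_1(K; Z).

Fix the vertex order 0 < 1 < 2 < 3 < 4 < 5 < 6 < 7 < 8 and write every simplex with vertices in increasing order. Then dim K = 2 and the simplices of K are:

  0-simplices (9): [0], [1], [2], [3], [4], [5], [6], [7], [8]
  1-simplices (27): (27 of them)
  2-simplices (18): [0,1,5], [0,1,6], [0,2,6], [0,2,7], [0,4,5], [0,4,7], [1,3,5], [1,3,7], [1,6,8], [1,7,8], [2,3,5], [2,3,6], [2,5,8], [2,7,8], [3,4,6], [3,4,7], [4,5,8], [4,6,8]

Hence C_0 ≅ Z^9, C_1 ≅ Z^27, C_2 ≅ Z^18.

Boundary ∂_1: C_1 → C_0 sends each edge [p,q] (with p < q) to q − p.
The 9×27 boundary matrix has rank 8 and Smith normal form diag(1,1,1,1,1,1,1,1).

Boundary ∂_2: C_2 → C_1 maps a triangle to the signed sum of its edges. For instance
  ∂[4,6,8] = [6,8] − [4,8] + [4,6],
  ∂[0,2,7] = [2,7] − [0,7] + [0,2].
This gives a 27×18 integer matrix of rank 17; reducing to Smith normal form yields diagonal entries (1,1,1,1,1,1,1,1,1,1,1,1,1,1,1,1,1).

From H_k ≅ ker(∂_k) / im(∂_{k+1}) we obtain:

  H_1: rank ker ∂_1 − rank ∂_2 = (27 − 8) − 17 = 2, and the invariant factors of ∂_2 are all 1, so H_1 = Z^2.

H_1 = Z^2.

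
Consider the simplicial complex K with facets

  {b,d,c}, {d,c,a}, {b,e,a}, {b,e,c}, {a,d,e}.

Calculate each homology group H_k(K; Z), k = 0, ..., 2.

H_0 = Z,  H_1 = Z,  H_2 = 0.

Take the total order a < b < c < d < e on the vertex set. Then K (dimension 2) consists of the simplices:

  0-simplices (5): a, b, c, d, e
  1-simplices (10): ab, ac, ad, ae, bc, bd, be, cd, ce, de
  2-simplices (5): abe, acd, ade, bcd, bce

giving chain groups C_0 ≅ Z^5, C_1 ≅ Z^10, C_2 ≅ Z^5.

Boundary ∂_1: C_1 → C_0 is given by ∂[p,q] = [q] − [p]. For instance
  ∂ad = d − a.
The 5×10 boundary matrix has rank 4 and Smith normal form diag(1,1,1,1).

∂_2: C_2 → C_1 sends each 2-simplex [p,q,r] to [q,r] − [p,r] + [p,q]. For instance
  ∂abe = be − ae + ab,
  ∂bce = ce − be + bc.
The resulting 10×5 matrix has rank 5, and its Smith normal form has invariant factors (1,1,1,1,1).

Reading off H_k = ker ∂_k / im ∂_{k+1}:

  H_0: rank C_0 − rank ∂_1 = 5 − 4 = 1, and the invariant factors of ∂_1 are all 1, so H_0 = Z.
  H_1: rank ker ∂_1 − rank ∂_2 = (10 − 4) − 5 = 1, and the invariant factors of ∂_2 are all 1, so H_1 = Z.
  H_2: rank ker ∂_2 − rank ∂_3 = (5 − 5) − 0 = 0, and there is no ∂_3, so H_2 = 0.

As a check, the Euler characteristic is 5 − 10 + 5 = 0, which agrees with 1 − 1 + 0 = 0.
(K is a triangulation of the Möbius band.)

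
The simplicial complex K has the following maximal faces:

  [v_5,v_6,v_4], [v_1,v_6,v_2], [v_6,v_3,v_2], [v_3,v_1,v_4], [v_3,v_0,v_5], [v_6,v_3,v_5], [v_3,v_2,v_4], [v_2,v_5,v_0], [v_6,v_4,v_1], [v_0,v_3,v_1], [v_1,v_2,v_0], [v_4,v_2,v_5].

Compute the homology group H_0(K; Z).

H_0 ≅ Z.

Order the vertices as v_0 < v_1 < v_2 < v_3 < v_4 < v_5 < v_6. Listing each simplex with vertices in this order, K has dimension 2 with simplices:

  0-simplices (7): [v_0], [v_1], [v_2], [v_3], [v_4], [v_5], [v_6]
  1-simplices (18): (18 of them)
  2-simplices (12): (12 of them)

Hence C_0 ≅ Z^7, C_1 ≅ Z^18, C_2 ≅ Z^12.

The boundary map ∂_1: C_1 → C_0 maps an edge to its endpoints' difference, ∂[p,q] = q − p. For instance
  ∂[v_0,v_2] = [v_2] − [v_0].
The 7×18 boundary matrix has rank 6 and Smith normal form diag(1,1,1,1,1,1).

Boundary ∂_2: C_2 → C_1 maps a triangle to the signed sum of its edges. For instance
  ∂[v_2,v_4,v_5] = [v_4,v_5] − [v_2,v_5] + [v_2,v_4],
  ∂[v_2,v_3,v_4] = [v_3,v_4] − [v_2,v_4] + [v_2,v_3].
This gives a 18×12 integer matrix of rank 12; reducing to Smith normal form yields diagonal entries (1,1,1,1,1,1,1,1,1,1,1,2).

Computing H_k = (kernel of ∂_k) / (image of ∂_{k+1}):

  H_0: rank C_0 − rank ∂_1 = 7 − 6 = 1, and the invariant factors of ∂_1 are all 1, so H_0 = Z.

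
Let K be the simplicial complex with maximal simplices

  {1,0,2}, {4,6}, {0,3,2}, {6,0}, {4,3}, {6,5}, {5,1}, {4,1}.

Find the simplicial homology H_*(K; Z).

Take the total order 0 < 1 < 2 < 3 < 4 < 5 < 6 on the vertex set. Then K (dimension 2) consists of the simplices:

  0-simplices (7): [0], [1], [2], [3], [4], [5], [6]
  1-simplices (11): [0,1], [0,2], [0,3], [0,6], [1,2], [1,4], [1,5], [2,3], [3,4], [4,6], [5,6]
  2-simplices (2): [0,1,2], [0,2,3]

so the chain groups are C_0 ≅ Z^7, C_1 ≅ Z^11, C_2 ≅ Z^2.

Boundary ∂_1: C_1 → C_0 sends each edge [p,q] (with p < q) to q − p. For instance
  ∂[0,1] = [1] − [0].
As a 7×11 matrix over Z this has rank 6, with invariant factors (1,1,1,1,1,1).

Boundary ∂_2: C_2 → C_1 acts by ∂[p,q,r] = [q,r] − [p,r] + [p,q]. For instance
  ∂[0,1,2] = [1,2] − [0,2] + [0,1],
  ∂[0,2,3] = [2,3] − [0,3] + [0,2].
This gives a 11×2 integer matrix of rank 2; reducing to Smith normal form yields diagonal entries (1,1).

From H_k ≅ ker(∂_k) / im(∂_{k+1}) we obtain:

  H_0: rank C_0 − rank ∂_1 = 7 − 6 = 1, and the invariant factors of ∂_1 are all 1, so H_0 ≅ Z.
  H_1: rank ker ∂_1 − rank ∂_2 = (11 − 6) − 2 = 3, and the invariant factors of ∂_2 are all 1, so H_1 ≅ Z^3.
  H_2: rank ker ∂_2 − rank ∂_3 = (2 − 2) − 0 = 0, and there is no ∂_3, so H_2 ≅ 0.

H_0 ≅ Z,  H_1 ≅ Z^3,  H_2 = 0.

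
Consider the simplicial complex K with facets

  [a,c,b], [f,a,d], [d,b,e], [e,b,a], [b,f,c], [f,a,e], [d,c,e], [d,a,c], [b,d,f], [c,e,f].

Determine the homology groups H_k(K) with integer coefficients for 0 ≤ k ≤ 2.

K has 6 vertices, 15 edges, 10 triangles.
rank ∂_0 = 0, rank ∂_1 = 5 ⇒ b_0 = 6 − 0 − 5 = 1; all invariant factors of ∂_1 are 1 so no torsion. So H_0 = Z.
rank ∂_1 = 5, rank ∂_2 = 10 ⇒ b_1 = 15 − 5 − 10 = 0; ∂_2 has invariant factor(s) [2] giving torsion. So H_1 = Z/2.
rank ∂_2 = 10, rank ∂_3 = 0 ⇒ b_2 = 10 − 10 − 0 = 0. So H_2 = 0.

H_0 = Z,  H_1 = Z/2,  H_2 = 0.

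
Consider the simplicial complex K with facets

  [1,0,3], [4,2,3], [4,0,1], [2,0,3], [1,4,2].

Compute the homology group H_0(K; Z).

H_0 ≅ Z.

Fix the vertex order 0 < 1 < 2 < 3 < 4 and write every simplex with vertices in increasing order. Then dim K = 2 and the simplices of K are:

  0-simplices (5): [0], [1], [2], [3], [4]
  1-simplices (10): [0,1], [0,2], [0,3], [0,4], [1,2], [1,3], [1,4], [2,3], [2,4], [3,4]
  2-simplices (5): [0,1,3], [0,1,4], [0,2,3], [1,2,4], [2,3,4]

giving chain groups C_0 ≅ Z^5, C_1 ≅ Z^10, C_2 ≅ Z^5.

The boundary map ∂_1: C_1 → C_0 sends each edge [p,q] (with p < q) to q − p.
The resulting 5×10 matrix has rank 4, and its Smith normal form has invariant factors (1,1,1,1).

Boundary ∂_2: C_2 → C_1 sends each 2-simplex [p,q,r] to [q,r] − [p,r] + [p,q]. For instance
  ∂[2,3,4] = [3,4] − [2,4] + [2,3],
  ∂[0,2,3] = [2,3] − [0,3] + [0,2].
As a 10×5 matrix over Z this has rank 5, with invariant factors (1,1,1,1,1).

From H_k ≅ ker(∂_k) / im(∂_{k+1}) we obtain:

  H_0: rank C_0 − rank ∂_1 = 5 − 4 = 1, and the invariant factors of ∂_1 are all 1, so H_0 ≅ Z.

(K is a triangulation of the Möbius band.)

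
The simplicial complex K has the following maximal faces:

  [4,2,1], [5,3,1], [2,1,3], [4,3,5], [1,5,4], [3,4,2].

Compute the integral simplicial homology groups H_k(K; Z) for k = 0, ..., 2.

H_0 ≅ Z,  H_1 = 0,  H_2 ≅ Z.

Order the vertices as 1 < 2 < 3 < 4 < 5. Listing each simplex with vertices in this order, K has dimension 2 with simplices:

  0-simplices (5): [1], [2], [3], [4], [5]
  1-simplices (9): [1,2], [1,3], [1,4], [1,5], [2,3], [2,4], [3,4], [3,5], [4,5]
  2-simplices (6): [1,2,3], [1,2,4], [1,3,5], [1,4,5], [2,3,4], [3,4,5]

Hence C_0 ≅ Z^5, C_1 ≅ Z^9, C_2 ≅ Z^6.

Boundary ∂_1: C_1 → C_0 is given by ∂[p,q] = [q] − [p]. For instance
  ∂[1,5] = [5] − [1].
This gives a 5×9 integer matrix of rank 4; reducing to Smith normal form yields diagonal entries (1,1,1,1).

Boundary ∂_2: C_2 → C_1 sends each 2-simplex [p,q,r] to [q,r] − [p,r] + [p,q]. For instance
  ∂[1,2,4] = [2,4] − [1,4] + [1,2],
  ∂[2,3,4] = [3,4] − [2,4] + [2,3].
This gives a 9×6 integer matrix of rank 5; reducing to Smith normal form yields diagonal entries (1,1,1,1,1).

Now H_k = ker ∂_k / im ∂_{k+1}, so:

  H_0: rank C_0 − rank ∂_1 = 5 − 4 = 1, and the invariant factors of ∂_1 are all 1, so H_0 ≅ Z.
  H_1: rank ker ∂_1 − rank ∂_2 = (9 − 4) − 5 = 0, and the invariant factors of ∂_2 are all 1, so H_1 ≅ 0.
  H_2: rank ker ∂_2 − rank ∂_3 = (6 − 5) − 0 = 1, and there is no ∂_3, so H_2 ≅ Z.

As a check, the Euler characteristic is 5 − 9 + 6 = 2, which agrees with 1 − 0 + 1 = 2.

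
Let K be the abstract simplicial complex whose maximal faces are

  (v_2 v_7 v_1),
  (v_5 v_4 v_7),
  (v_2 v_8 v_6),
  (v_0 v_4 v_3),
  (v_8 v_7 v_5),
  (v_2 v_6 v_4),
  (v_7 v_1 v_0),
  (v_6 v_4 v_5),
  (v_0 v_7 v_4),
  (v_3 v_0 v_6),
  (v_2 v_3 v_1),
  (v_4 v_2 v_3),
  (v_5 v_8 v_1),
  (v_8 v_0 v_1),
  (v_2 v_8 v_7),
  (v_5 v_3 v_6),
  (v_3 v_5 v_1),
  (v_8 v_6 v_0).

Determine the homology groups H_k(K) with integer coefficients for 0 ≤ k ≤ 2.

Take the total order v_0 < v_1 < v_2 < v_3 < v_4 < v_5 < v_6 < v_7 < v_8 on the vertex set. Then K (dimension 2) consists of the simplices:

  0-simplices (9): [v_0], [v_1], [v_2], [v_3], [v_4], [v_5], [v_6], [v_7], [v_8]
  1-simplices (27): (27 of them)
  2-simplices (18): (18 of them)

so the chain groups are C_0 ≅ Z^9, C_1 ≅ Z^27, C_2 ≅ Z^18.

The boundary map ∂_1: C_1 → C_0 is given by ∂[p,q] = [q] − [p]. For instance
  ∂[v_1,v_5] = [v_5] − [v_1].
The resulting 9×27 matrix has rank 8, and its Smith normal form has invariant factors (1,1,1,1,1,1,1,1).

The boundary map ∂_2: C_2 → C_1 sends each 2-simplex [p,q,r] to [q,r] − [p,r] + [p,q]. For instance
  ∂[v_0,v_3,v_4] = [v_3,v_4] − [v_0,v_4] + [v_0,v_3],
  ∂[v_4,v_5,v_7] = [v_5,v_7] − [v_4,v_7] + [v_4,v_5].
This gives a 27×18 integer matrix of rank 18; reducing to Smith normal form yields diagonal entries (1,1,1,1,1,1,1,1,1,1,1,1,1,1,1,1,1,2).

Reading off H_k = ker ∂_k / im ∂_{k+1}:

  H_0: rank C_0 − rank ∂_1 = 9 − 8 = 1, and the invariant factors of ∂_1 are all 1, so H_0 = Z.
  H_1: rank ker ∂_1 − rank ∂_2 = (27 − 8) − 18 = 1, and ∂_2 has invariant factor 2 > 1, so H_1 = Z ⊕ Z/2.
  H_2: rank ker ∂_2 − rank ∂_3 = (18 − 18) − 0 = 0, and there is no ∂_3, so H_2 = 0.

(K is a triangulation of the Klein bottle.)

H_0 = Z,  H_1 = Z ⊕ Z/2,  H_2 = 0.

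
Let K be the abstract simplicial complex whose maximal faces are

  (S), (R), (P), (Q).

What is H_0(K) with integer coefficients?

Fix the vertex order P < Q < R < S and write every simplex with vertices in increasing order. Then dim K = 0 and the simplices of K are:

  0-simplices (4): P, Q, R, S

Hence C_0 ≅ Z^4.

Now H_k = ker ∂_k / im ∂_{k+1}, so:

  H_0: rank C_0 − rank ∂_1 = 4 − 0 = 4, and there is no ∂_1, so H_0 ≅ Z^4.

H_0 ≅ Z^4.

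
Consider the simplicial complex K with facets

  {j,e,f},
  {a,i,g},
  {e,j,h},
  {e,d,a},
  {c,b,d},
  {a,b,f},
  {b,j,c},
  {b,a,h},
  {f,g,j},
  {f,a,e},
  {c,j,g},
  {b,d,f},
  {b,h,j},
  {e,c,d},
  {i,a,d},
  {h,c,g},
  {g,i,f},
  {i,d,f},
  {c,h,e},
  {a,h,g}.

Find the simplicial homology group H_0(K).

H_0 = Z.

Take the total order a < b < c < d < e < f < g < h < i < j on the vertex set. Then K (dimension 2) consists of the simplices:

  0-simplices (10): a, b, c, d, e, f, g, h, i, j
  1-simplices (30): ab, ad, ae, af, ag, ah, ai, bc, bd, bf, bh, bj, cd, ce, cg, ch, cj, de, df, di, ef, eh, ej, fg, fi, fj, gh, gi, gj, hj
  2-simplices (20): abf, abh, ade, adi, aef, agh, agi, bcd, bcj, bdf, bhj, cde, ceh, cgh, cgj, dfi, efj, ehj, fgi, fgj

Hence C_0 ≅ Z^10, C_1 ≅ Z^30, C_2 ≅ Z^20.

The boundary map ∂_1: C_1 → C_0 is given by ∂[p,q] = [q] − [p]. For instance
  ∂ab = b − a.
As a 10×30 matrix over Z this has rank 9, with invariant factors (1,1,1,1,1,1,1,1,1).

The boundary map ∂_2: C_2 → C_1 sends each 2-simplex [p,q,r] to [q,r] − [p,r] + [p,q]. For instance
  ∂bhj = hj − bj + bh,
  ∂agi = gi − ai + ag.
The resulting 30×20 matrix has rank 20, and its Smith normal form has invariant factors (1,1,1,1,1,1,1,1,1,1,1,1,1,1,1,1,1,1,1,2).

Reading off H_k = ker ∂_k / im ∂_{k+1}:

  H_0: rank C_0 − rank ∂_1 = 10 − 9 = 1, and the invariant factors of ∂_1 are all 1, so H_0 = Z.

(K is a triangulation of the Klein bottle.)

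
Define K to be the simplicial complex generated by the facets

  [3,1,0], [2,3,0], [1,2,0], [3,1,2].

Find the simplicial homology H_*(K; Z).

H_0 ≅ Z,  H_1 = 0,  H_2 ≅ Z.

K has 4 vertices, 6 edges, 4 triangles.
rank ∂_0 = 0, rank ∂_1 = 3 ⇒ b_0 = 4 − 0 − 3 = 1; all invariant factors of ∂_1 are 1 so no torsion. So H_0 ≅ Z.
rank ∂_1 = 3, rank ∂_2 = 3 ⇒ b_1 = 6 − 3 − 3 = 0; all invariant factors of ∂_2 are 1 so no torsion. So H_1 ≅ 0.
rank ∂_2 = 3, rank ∂_3 = 0 ⇒ b_2 = 4 − 3 − 0 = 1. So H_2 ≅ Z.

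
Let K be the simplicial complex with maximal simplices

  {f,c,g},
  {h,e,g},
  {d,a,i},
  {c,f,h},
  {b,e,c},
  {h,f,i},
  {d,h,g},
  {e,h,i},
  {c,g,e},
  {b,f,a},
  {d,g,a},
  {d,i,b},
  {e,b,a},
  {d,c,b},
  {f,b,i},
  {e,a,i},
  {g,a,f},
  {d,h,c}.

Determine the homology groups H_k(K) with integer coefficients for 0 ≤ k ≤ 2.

K has 9 vertices, 27 edges, 18 triangles.
rank ∂_0 = 0, rank ∂_1 = 8 ⇒ b_0 = 9 − 0 − 8 = 1; all invariant factors of ∂_1 are 1 so no torsion. So H_0 = Z.
rank ∂_1 = 8, rank ∂_2 = 18 ⇒ b_1 = 27 − 8 − 18 = 1; ∂_2 has invariant factor(s) [2] giving torsion. So H_1 = Z ⊕ Z/2.
rank ∂_2 = 18, rank ∂_3 = 0 ⇒ b_2 = 18 − 18 − 0 = 0. So H_2 = 0.

H_0 ≅ Z,  H_1 ≅ Z ⊕ Z/2,  H_2 = 0.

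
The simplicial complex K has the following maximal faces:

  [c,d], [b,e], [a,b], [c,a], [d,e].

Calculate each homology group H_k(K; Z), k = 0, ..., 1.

H_0 = Z,  H_1 = Z.

Take the total order a < b < c < d < e on the vertex set. Then K (dimension 1) consists of the simplices:

  0-simplices (5): a, b, c, d, e
  1-simplices (5): ab, ac, be, cd, de

Hence C_0 ≅ Z^5, C_1 ≅ Z^5.

The boundary map ∂_1: C_1 → C_0 maps an edge to its endpoints' difference, ∂[p,q] = q − p. For instance
  ∂de = e − d.
The resulting 5×5 matrix has rank 4, and its Smith normal form has invariant factors (1,1,1,1).

From H_k ≅ ker(∂_k) / im(∂_{k+1}) we obtain:

  H_0: rank C_0 − rank ∂_1 = 5 − 4 = 1, and the invariant factors of ∂_1 are all 1, so H_0 = Z.
  H_1: rank ker ∂_1 − rank ∂_2 = (5 − 4) − 0 = 1, and there is no ∂_2, so H_1 = Z.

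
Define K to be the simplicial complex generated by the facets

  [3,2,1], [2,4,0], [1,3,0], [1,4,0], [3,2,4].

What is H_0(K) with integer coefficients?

H_0 ≅ Z.

K has 5 vertices, 10 edges, 5 triangles.
rank ∂_0 = 0, rank ∂_1 = 4 ⇒ b_0 = 5 − 0 − 4 = 1; all invariant factors of ∂_1 are 1 so no torsion. So H_0 = Z.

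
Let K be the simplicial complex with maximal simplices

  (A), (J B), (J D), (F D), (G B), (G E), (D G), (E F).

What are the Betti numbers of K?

b_0 = 2, b_1 = 2.

Take the total order A < B < D < E < F < G < J on the vertex set. Then K (dimension 1) consists of the simplices:

  0-simplices (7): A, B, D, E, F, G, J
  1-simplices (7): BG, BJ, DF, DG, DJ, EF, EG

so the chain groups are C_0 ≅ Z^7, C_1 ≅ Z^7.

Boundary ∂_1: C_1 → C_0 is given by ∂[p,q] = [q] − [p]. For instance
  ∂DG = G − D.
The resulting 7×7 matrix has rank 5, and its Smith normal form has invariant factors (1,1,1,1,1).

From H_k ≅ ker(∂_k) / im(∂_{k+1}) we obtain:

  H_0: rank C_0 − rank ∂_1 = 7 − 5 = 2, and the invariant factors of ∂_1 are all 1, so H_0 ≅ Z^2.
  H_1: rank ker ∂_1 − rank ∂_2 = (7 − 5) − 0 = 2, and there is no ∂_2, so H_1 ≅ Z^2.

Hence the Betti numbers are b_0 = 2, b_1 = 2.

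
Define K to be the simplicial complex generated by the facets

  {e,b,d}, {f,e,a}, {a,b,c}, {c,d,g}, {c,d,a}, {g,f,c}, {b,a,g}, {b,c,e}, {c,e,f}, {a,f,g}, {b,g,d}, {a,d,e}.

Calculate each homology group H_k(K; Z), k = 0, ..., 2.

We work with the vertex ordering a < b < c < d < e < f < g. The simplices of K, each written with vertices in increasing order, are:

  0-simplices (7): a, b, c, d, e, f, g
  1-simplices (18): ab, ac, ad, ae, af, ag, bc, bd, be, bg, cd, ce, cf, cg, de, dg, ef, fg
  2-simplices (12): abc, abg, acd, ade, aef, afg, bce, bde, bdg, cdg, cef, cfg

so the chain groups are C_0 ≅ Z^7, C_1 ≅ Z^18, C_2 ≅ Z^12.

Boundary ∂_1: C_1 → C_0 is given by ∂[p,q] = [q] − [p].
The 7×18 boundary matrix has rank 6 and Smith normal form diag(1,1,1,1,1,1).

Boundary ∂_2: C_2 → C_1 sends each 2-simplex [p,q,r] to [q,r] − [p,r] + [p,q]. For instance
  ∂afg = fg − ag + af,
  ∂bde = de − be + bd.
This gives a 18×12 integer matrix of rank 12; reducing to Smith normal form yields diagonal entries (1,1,1,1,1,1,1,1,1,1,1,2).

Reading off H_k = ker ∂_k / im ∂_{k+1}:

  H_0: rank C_0 − rank ∂_1 = 7 − 6 = 1, and the invariant factors of ∂_1 are all 1, so H_0 = Z.
  H_1: rank ker ∂_1 − rank ∂_2 = (18 − 6) − 12 = 0, and ∂_2 has invariant factor 2 > 1, so H_1 = Z/2.
  H_2: rank ker ∂_2 − rank ∂_3 = (12 − 12) − 0 = 0, and there is no ∂_3, so H_2 = 0.

H_0 ≅ Z,  H_1 ≅ Z/2,  H_2 = 0.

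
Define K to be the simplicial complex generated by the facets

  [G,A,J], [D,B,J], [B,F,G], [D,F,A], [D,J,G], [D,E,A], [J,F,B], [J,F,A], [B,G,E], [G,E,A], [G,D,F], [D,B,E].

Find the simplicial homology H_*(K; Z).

Order the vertices as A < B < D < E < F < G < J. Listing each simplex with vertices in this order, K has dimension 2 with simplices:

  0-simplices (7): A, B, D, E, F, G, J
  1-simplices (18): AD, AE, AF, AG, AJ, BD, BE, BF, BG, BJ, DE, DF, DG, DJ, EG, FG, FJ, GJ
  2-simplices (12): ADE, ADF, AEG, AFJ, AGJ, BDE, BDJ, BEG, BFG, BFJ, DFG, DGJ

Hence C_0 ≅ Z^7, C_1 ≅ Z^18, C_2 ≅ Z^12.

Boundary ∂_1: C_1 → C_0 sends each edge [p,q] (with p < q) to q − p.
As a 7×18 matrix over Z this has rank 6, with invariant factors (1,1,1,1,1,1).

∂_2: C_2 → C_1 maps a triangle to the signed sum of its edges. For instance
  ∂ADF = DF − AF + AD,
  ∂DGJ = GJ − DJ + DG.
The resulting 18×12 matrix has rank 12, and its Smith normal form has invariant factors (1,1,1,1,1,1,1,1,1,1,1,2).

Reading off H_k = ker ∂_k / im ∂_{k+1}:

  H_0: rank C_0 − rank ∂_1 = 7 − 6 = 1, and the invariant factors of ∂_1 are all 1, so H_0 = Z.
  H_1: rank ker ∂_1 − rank ∂_2 = (18 − 6) − 12 = 0, and ∂_2 has invariant factor 2 > 1, so H_1 = Z/2Z.
  H_2: rank ker ∂_2 − rank ∂_3 = (12 − 12) − 0 = 0, and there is no ∂_3, so H_2 = 0.

H_0 = Z,  H_1 = Z/2Z,  H_2 = 0.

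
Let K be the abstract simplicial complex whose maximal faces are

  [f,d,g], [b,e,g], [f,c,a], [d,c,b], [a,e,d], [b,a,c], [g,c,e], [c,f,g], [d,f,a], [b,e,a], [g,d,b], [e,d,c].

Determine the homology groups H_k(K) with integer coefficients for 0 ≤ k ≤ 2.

We work with the vertex ordering a < b < c < d < e < f < g. The simplices of K, each written with vertices in increasing order, are:

  0-simplices (7): a, b, c, d, e, f, g
  1-simplices (18): ab, ac, ad, ae, af, bc, bd, be, bg, cd, ce, cf, cg, de, df, dg, eg, fg
  2-simplices (12): abc, abe, acf, ade, adf, bcd, bdg, beg, cde, ceg, cfg, dfg

so the chain groups are C_0 ≅ Z^7, C_1 ≅ Z^18, C_2 ≅ Z^12.

Boundary ∂_1: C_1 → C_0 is given by ∂[p,q] = [q] − [p]. For instance
  ∂df = f − d.
This gives a 7×18 integer matrix of rank 6; reducing to Smith normal form yields diagonal entries (1,1,1,1,1,1).

Boundary ∂_2: C_2 → C_1 sends each 2-simplex [p,q,r] to [q,r] − [p,r] + [p,q]. For instance
  ∂acf = cf − af + ac,
  ∂ade = de − ae + ad.
The resulting 18×12 matrix has rank 12, and its Smith normal form has invariant factors (1,1,1,1,1,1,1,1,1,1,1,2).

From H_k ≅ ker(∂_k) / im(∂_{k+1}) we obtain:

  H_0: rank C_0 − rank ∂_1 = 7 − 6 = 1, and the invariant factors of ∂_1 are all 1, so H_0 ≅ Z.
  H_1: rank ker ∂_1 − rank ∂_2 = (18 − 6) − 12 = 0, and ∂_2 has invariant factor 2 > 1, so H_1 ≅ Z/2.
  H_2: rank ker ∂_2 − rank ∂_3 = (12 − 12) − 0 = 0, and there is no ∂_3, so H_2 ≅ 0.

As a check, the Euler characteristic is 7 − 18 + 12 = 1, which agrees with 1 − 0 + 0 = 1.

H_0 = Z,  H_1 = Z/2,  H_2 = 0.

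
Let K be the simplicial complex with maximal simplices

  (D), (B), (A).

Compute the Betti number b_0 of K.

b_0 = 3.

We work with the vertex ordering A < B < D. The simplices of K, each written with vertices in increasing order, are:

  0-simplices (3): A, B, D

so the chain groups are C_0 ≅ Z^3.

From H_k ≅ ker(∂_k) / im(∂_{k+1}) we obtain:

  H_0: rank C_0 − rank ∂_1 = 3 − 0 = 3, and there is no ∂_1, so H_0 = Z^3.

Hence the Betti numbers are b_0 = 3.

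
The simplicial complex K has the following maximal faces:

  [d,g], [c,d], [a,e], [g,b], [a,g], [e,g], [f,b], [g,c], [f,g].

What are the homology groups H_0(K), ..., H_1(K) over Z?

H_0 = Z,  H_1 = Z^3.

Take the total order a < b < c < d < e < f < g on the vertex set. Then K (dimension 1) consists of the simplices:

  0-simplices (7): a, b, c, d, e, f, g
  1-simplices (9): ae, ag, bf, bg, cd, cg, dg, eg, fg

Hence C_0 ≅ Z^7, C_1 ≅ Z^9.

The boundary map ∂_1: C_1 → C_0 is given by ∂[p,q] = [q] − [p].
The 7×9 boundary matrix has rank 6 and Smith normal form diag(1,1,1,1,1,1).

Now H_k = ker ∂_k / im ∂_{k+1}, so:

  H_0: rank C_0 − rank ∂_1 = 7 − 6 = 1, and the invariant factors of ∂_1 are all 1, so H_0 ≅ Z.
  H_1: rank ker ∂_1 − rank ∂_2 = (9 − 6) − 0 = 3, and there is no ∂_2, so H_1 ≅ Z^3.

As a check, the Euler characteristic is 7 − 9 = -2, which agrees with 1 − 3 = -2.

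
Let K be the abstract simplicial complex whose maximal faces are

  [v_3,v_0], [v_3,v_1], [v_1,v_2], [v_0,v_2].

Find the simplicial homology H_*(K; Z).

Take the total order v_0 < v_1 < v_2 < v_3 on the vertex set. Then K (dimension 1) consists of the simplices:

  0-simplices (4): [v_0], [v_1], [v_2], [v_3]
  1-simplices (4): [v_0,v_2], [v_0,v_3], [v_1,v_2], [v_1,v_3]

Hence C_0 ≅ Z^4, C_1 ≅ Z^4.

The boundary map ∂_1: C_1 → C_0 maps an edge to its endpoints' difference, ∂[p,q] = q − p.
The 4×4 boundary matrix has rank 3 and Smith normal form diag(1,1,1).

Computing H_k = (kernel of ∂_k) / (image of ∂_{k+1}):

  H_0: rank C_0 − rank ∂_1 = 4 − 3 = 1, and the invariant factors of ∂_1 are all 1, so H_0 ≅ Z.
  H_1: rank ker ∂_1 − rank ∂_2 = (4 − 3) − 0 = 1, and there is no ∂_2, so H_1 ≅ Z.

As a check, the Euler characteristic is 4 − 4 = 0, which agrees with 1 − 1 = 0.

H_0 = Z,  H_1 = Z.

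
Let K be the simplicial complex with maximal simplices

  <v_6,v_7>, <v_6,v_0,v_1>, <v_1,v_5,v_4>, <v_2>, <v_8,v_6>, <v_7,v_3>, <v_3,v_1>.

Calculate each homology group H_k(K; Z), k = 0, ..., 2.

We work with the vertex ordering v_0 < v_1 < v_2 < v_3 < v_4 < v_5 < v_6 < v_7 < v_8. The simplices of K, each written with vertices in increasing order, are:

  0-simplices (9): [v_0], [v_1], [v_2], [v_3], [v_4], [v_5], [v_6], [v_7], [v_8]
  1-simplices (10): [v_0,v_1], [v_0,v_6], [v_1,v_3], [v_1,v_4], [v_1,v_5], [v_1,v_6], [v_3,v_7], [v_4,v_5], [v_6,v_7], [v_6,v_8]
  2-simplices (2): [v_0,v_1,v_6], [v_1,v_4,v_5]

so the chain groups are C_0 ≅ Z^9, C_1 ≅ Z^10, C_2 ≅ Z^2.

Boundary ∂_1: C_1 → C_0 maps an edge to its endpoints' difference, ∂[p,q] = q − p. For instance
  ∂[v_3,v_7] = [v_7] − [v_3].
This gives a 9×10 integer matrix of rank 7; reducing to Smith normal form yields diagonal entries (1,1,1,1,1,1,1).

∂_2: C_2 → C_1 acts by ∂[p,q,r] = [q,r] − [p,r] + [p,q]. For instance
  ∂[v_1,v_4,v_5] = [v_4,v_5] − [v_1,v_5] + [v_1,v_4],
  ∂[v_0,v_1,v_6] = [v_1,v_6] − [v_0,v_6] + [v_0,v_1].
This gives a 10×2 integer matrix of rank 2; reducing to Smith normal form yields diagonal entries (1,1).

From H_k ≅ ker(∂_k) / im(∂_{k+1}) we obtain:

  H_0: rank C_0 − rank ∂_1 = 9 − 7 = 2, and the invariant factors of ∂_1 are all 1, so H_0 ≅ Z^2.
  H_1: rank ker ∂_1 − rank ∂_2 = (10 − 7) − 2 = 1, and the invariant factors of ∂_2 are all 1, so H_1 ≅ Z.
  H_2: rank ker ∂_2 − rank ∂_3 = (2 − 2) − 0 = 0, and there is no ∂_3, so H_2 ≅ 0.

H_0 ≅ Z^2,  H_1 ≅ Z,  H_2 = 0.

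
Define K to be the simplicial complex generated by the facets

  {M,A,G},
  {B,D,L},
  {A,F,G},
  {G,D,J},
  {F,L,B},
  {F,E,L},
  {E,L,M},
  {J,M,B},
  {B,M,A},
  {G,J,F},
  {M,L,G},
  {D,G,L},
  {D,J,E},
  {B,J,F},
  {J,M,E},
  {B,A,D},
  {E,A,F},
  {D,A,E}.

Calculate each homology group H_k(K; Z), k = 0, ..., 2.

H_0 ≅ Z,  H_1 ≅ Z^2,  H_2 ≅ Z.

Fix the vertex order A < B < D < E < F < G < J < L < M and write every simplex with vertices in increasing order. Then dim K = 2 and the simplices of K are:

  0-simplices (9): A, B, D, E, F, G, J, L, M
  1-simplices (27): AB, AD, AE, AF, AG, AM, BD, BF, BJ, BL, BM, DE, DG, DJ, DL, EF, EJ, EL, EM, FG, FJ, FL, GJ, GL, GM, JM, LM
  2-simplices (18): ABD, ABM, ADE, AEF, AFG, AGM, BDL, BFJ, BFL, BJM, DEJ, DGJ, DGL, EFL, EJM, ELM, FGJ, GLM

Hence C_0 ≅ Z^9, C_1 ≅ Z^27, C_2 ≅ Z^18.

Boundary ∂_1: C_1 → C_0 is given by ∂[p,q] = [q] − [p]. For instance
  ∂GM = M − G.
The resulting 9×27 matrix has rank 8, and its Smith normal form has invariant factors (1,1,1,1,1,1,1,1).

∂_2: C_2 → C_1 acts by ∂[p,q,r] = [q,r] − [p,r] + [p,q]. For instance
  ∂GLM = LM − GM + GL,
  ∂BFJ = FJ − BJ + BF.
As a 27×18 matrix over Z this has rank 17, with invariant factors (1,1,1,1,1,1,1,1,1,1,1,1,1,1,1,1,1).

Reading off H_k = ker ∂_k / im ∂_{k+1}:

  H_0: rank C_0 − rank ∂_1 = 9 − 8 = 1, and the invariant factors of ∂_1 are all 1, so H_0 = Z.
  H_1: rank ker ∂_1 − rank ∂_2 = (27 − 8) − 17 = 2, and the invariant factors of ∂_2 are all 1, so H_1 = Z^2.
  H_2: rank ker ∂_2 − rank ∂_3 = (18 − 17) − 0 = 1, and there is no ∂_3, so H_2 = Z.

(K is a triangulation of the torus T^2.)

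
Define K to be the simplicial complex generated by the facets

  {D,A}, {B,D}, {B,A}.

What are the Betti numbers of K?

Fix the vertex order A < B < D and write every simplex with vertices in increasing order. Then dim K = 1 and the simplices of K are:

  0-simplices (3): A, B, D
  1-simplices (3): AB, AD, BD

giving chain groups C_0 ≅ Z^3, C_1 ≅ Z^3.

Boundary ∂_1: C_1 → C_0 maps an edge to its endpoints' difference, ∂[p,q] = q − p. For instance
  ∂AD = D − A.
The resulting 3×3 matrix has rank 2, and its Smith normal form has invariant factors (1,1).

Computing H_k = (kernel of ∂_k) / (image of ∂_{k+1}):

  H_0: rank C_0 − rank ∂_1 = 3 − 2 = 1, and the invariant factors of ∂_1 are all 1, so H_0 = Z.
  H_1: rank ker ∂_1 − rank ∂_2 = (3 − 2) − 0 = 1, and there is no ∂_2, so H_1 = Z.

As a check, the Euler characteristic is 3 − 3 = 0, which agrees with 1 − 1 = 0.

Hence the Betti numbers are b_0 = 1, b_1 = 1.

b_0 = 1, b_1 = 1.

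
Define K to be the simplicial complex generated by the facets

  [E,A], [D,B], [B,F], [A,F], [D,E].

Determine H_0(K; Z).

H_0 ≅ Z.

We work with the vertex ordering A < B < D < E < F. The simplices of K, each written with vertices in increasing order, are:

  0-simplices (5): A, B, D, E, F
  1-simplices (5): AE, AF, BD, BF, DE

Hence C_0 ≅ Z^5, C_1 ≅ Z^5.

Boundary ∂_1: C_1 → C_0 is given by ∂[p,q] = [q] − [p].
The resulting 5×5 matrix has rank 4, and its Smith normal form has invariant factors (1,1,1,1).

Reading off H_k = ker ∂_k / im ∂_{k+1}:

  H_0: rank C_0 − rank ∂_1 = 5 − 4 = 1, and the invariant factors of ∂_1 are all 1, so H_0 ≅ Z.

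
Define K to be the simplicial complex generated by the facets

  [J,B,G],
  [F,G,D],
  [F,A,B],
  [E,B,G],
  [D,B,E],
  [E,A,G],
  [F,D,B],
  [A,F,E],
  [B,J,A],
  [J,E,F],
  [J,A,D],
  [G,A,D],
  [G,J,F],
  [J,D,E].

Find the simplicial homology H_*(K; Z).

H_0 ≅ Z,  H_1 ≅ Z^2,  H_2 ≅ Z.

Take the total order A < B < D < E < F < G < J on the vertex set. Then K (dimension 2) consists of the simplices:

  0-simplices (7): A, B, D, E, F, G, J
  1-simplices (21): AB, AD, AE, AF, AG, AJ, BD, BE, BF, BG, BJ, DE, DF, DG, DJ, EF, EG, EJ, FG, FJ, GJ
  2-simplices (14): ABF, ABJ, ADG, ADJ, AEF, AEG, BDE, BDF, BEG, BGJ, DEJ, DFG, EFJ, FGJ

so the chain groups are C_0 ≅ Z^7, C_1 ≅ Z^21, C_2 ≅ Z^14.

∂_1: C_1 → C_0 maps an edge to its endpoints' difference, ∂[p,q] = q − p. For instance
  ∂AE = E − A.
This gives a 7×21 integer matrix of rank 6; reducing to Smith normal form yields diagonal entries (1,1,1,1,1,1).

The boundary map ∂_2: C_2 → C_1 sends each 2-simplex [p,q,r] to [q,r] − [p,r] + [p,q]. For instance
  ∂BDE = DE − BE + BD,
  ∂ABJ = BJ − AJ + AB.
The 21×14 boundary matrix has rank 13 and Smith normal form diag(1,1,1,1,1,1,1,1,1,1,1,1,1).

Computing H_k = (kernel of ∂_k) / (image of ∂_{k+1}):

  H_0: rank C_0 − rank ∂_1 = 7 − 6 = 1, and the invariant factors of ∂_1 are all 1, so H_0 ≅ Z.
  H_1: rank ker ∂_1 − rank ∂_2 = (21 − 6) − 13 = 2, and the invariant factors of ∂_2 are all 1, so H_1 ≅ Z^2.
  H_2: rank ker ∂_2 − rank ∂_3 = (14 − 13) − 0 = 1, and there is no ∂_3, so H_2 ≅ Z.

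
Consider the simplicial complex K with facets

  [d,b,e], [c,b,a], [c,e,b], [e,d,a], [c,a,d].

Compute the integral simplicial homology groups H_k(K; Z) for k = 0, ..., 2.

H_0 = Z,  H_1 = Z,  H_2 = 0.

Order the vertices as a < b < c < d < e. Listing each simplex with vertices in this order, K has dimension 2 with simplices:

  0-simplices (5): a, b, c, d, e
  1-simplices (10): ab, ac, ad, ae, bc, bd, be, cd, ce, de
  2-simplices (5): abc, acd, ade, bce, bde

so the chain groups are C_0 ≅ Z^5, C_1 ≅ Z^10, C_2 ≅ Z^5.

Boundary ∂_1: C_1 → C_0 sends each edge [p,q] (with p < q) to q − p. For instance
  ∂ac = c − a.
This gives a 5×10 integer matrix of rank 4; reducing to Smith normal form yields diagonal entries (1,1,1,1).

∂_2: C_2 → C_1 maps a triangle to the signed sum of its edges. For instance
  ∂bde = de − be + bd,
  ∂ade = de − ae + ad.
As a 10×5 matrix over Z this has rank 5, with invariant factors (1,1,1,1,1).

Computing H_k = (kernel of ∂_k) / (image of ∂_{k+1}):

  H_0: rank C_0 − rank ∂_1 = 5 − 4 = 1, and the invariant factors of ∂_1 are all 1, so H_0 = Z.
  H_1: rank ker ∂_1 − rank ∂_2 = (10 − 4) − 5 = 1, and the invariant factors of ∂_2 are all 1, so H_1 = Z.
  H_2: rank ker ∂_2 − rank ∂_3 = (5 − 5) − 0 = 0, and there is no ∂_3, so H_2 = 0.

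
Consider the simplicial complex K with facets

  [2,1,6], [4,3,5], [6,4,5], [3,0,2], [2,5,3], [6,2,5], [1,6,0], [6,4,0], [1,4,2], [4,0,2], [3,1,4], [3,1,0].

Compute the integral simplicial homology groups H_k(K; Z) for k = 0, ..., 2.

We work with the vertex ordering 0 < 1 < 2 < 3 < 4 < 5 < 6. The simplices of K, each written with vertices in increasing order, are:

  0-simplices (7): [0], [1], [2], [3], [4], [5], [6]
  1-simplices (18): [0,1], [0,2], [0,3], [0,4], [0,6], [1,2], [1,3], [1,4], [1,6], [2,3], [2,4], [2,5], [2,6], [3,4], [3,5], [4,5], [4,6], [5,6]
  2-simplices (12): [0,1,3], [0,1,6], [0,2,3], [0,2,4], [0,4,6], [1,2,4], [1,2,6], [1,3,4], [2,3,5], [2,5,6], [3,4,5], [4,5,6]

giving chain groups C_0 ≅ Z^7, C_1 ≅ Z^18, C_2 ≅ Z^12.

∂_1: C_1 → C_0 maps an edge to its endpoints' difference, ∂[p,q] = q − p. For instance
  ∂[2,5] = [5] − [2].
The resulting 7×18 matrix has rank 6, and its Smith normal form has invariant factors (1,1,1,1,1,1).

Boundary ∂_2: C_2 → C_1 sends each 2-simplex [p,q,r] to [q,r] − [p,r] + [p,q]. For instance
  ∂[2,3,5] = [3,5] − [2,5] + [2,3],
  ∂[4,5,6] = [5,6] − [4,6] + [4,5].
The resulting 18×12 matrix has rank 12, and its Smith normal form has invariant factors (1,1,1,1,1,1,1,1,1,1,1,2).

Computing H_k = (kernel of ∂_k) / (image of ∂_{k+1}):

  H_0: rank C_0 − rank ∂_1 = 7 − 6 = 1, and the invariant factors of ∂_1 are all 1, so H_0 = Z.
  H_1: rank ker ∂_1 − rank ∂_2 = (18 − 6) − 12 = 0, and ∂_2 has invariant factor 2 > 1, so H_1 = Z/2Z.
  H_2: rank ker ∂_2 − rank ∂_3 = (12 − 12) − 0 = 0, and there is no ∂_3, so H_2 = 0.

H_0 = Z,  H_1 = Z/2Z,  H_2 = 0.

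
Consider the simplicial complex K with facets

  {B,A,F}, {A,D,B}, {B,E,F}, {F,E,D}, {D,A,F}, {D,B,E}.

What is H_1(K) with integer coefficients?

Fix the vertex order A < B < D < E < F and write every simplex with vertices in increasing order. Then dim K = 2 and the simplices of K are:

  0-simplices (5): A, B, D, E, F
  1-simplices (9): AB, AD, AF, BD, BE, BF, DE, DF, EF
  2-simplices (6): ABD, ABF, ADF, BDE, BEF, DEF

giving chain groups C_0 ≅ Z^5, C_1 ≅ Z^9, C_2 ≅ Z^6.

The boundary map ∂_1: C_1 → C_0 sends each edge [p,q] (with p < q) to q − p. For instance
  ∂AD = D − A.
As a 5×9 matrix over Z this has rank 4, with invariant factors (1,1,1,1).

The boundary map ∂_2: C_2 → C_1 maps a triangle to the signed sum of its edges. For instance
  ∂BEF = EF − BF + BE,
  ∂BDE = DE − BE + BD.
This gives a 9×6 integer matrix of rank 5; reducing to Smith normal form yields diagonal entries (1,1,1,1,1).

Now H_k = ker ∂_k / im ∂_{k+1}, so:

  H_1: rank ker ∂_1 − rank ∂_2 = (9 − 4) − 5 = 0, and the invariant factors of ∂_2 are all 1, so H_1 ≅ 0.

(K is a triangulation of the 2-sphere S^2.)

H_1 ≅ 0.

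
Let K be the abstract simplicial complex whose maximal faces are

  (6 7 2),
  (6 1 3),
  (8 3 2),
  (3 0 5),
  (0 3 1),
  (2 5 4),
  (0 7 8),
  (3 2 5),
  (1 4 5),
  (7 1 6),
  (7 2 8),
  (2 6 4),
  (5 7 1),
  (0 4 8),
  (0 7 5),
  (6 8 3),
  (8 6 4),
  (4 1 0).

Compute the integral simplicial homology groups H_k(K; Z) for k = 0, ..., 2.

Order the vertices as 0 < 1 < 2 < 3 < 4 < 5 < 6 < 7 < 8. Listing each simplex with vertices in this order, K has dimension 2 with simplices:

  0-simplices (9): [0], [1], [2], [3], [4], [5], [6], [7], [8]
  1-simplices (27): (27 of them)
  2-simplices (18): [0,1,3], [0,1,4], [0,3,5], [0,4,8], [0,5,7], [0,7,8], [1,3,6], [1,4,5], [1,5,7], [1,6,7], [2,3,5], [2,3,8], [2,4,5], [2,4,6], [2,6,7], [2,7,8], [3,6,8], [4,6,8]

giving chain groups C_0 ≅ Z^9, C_1 ≅ Z^27, C_2 ≅ Z^18.

Boundary ∂_1: C_1 → C_0 is given by ∂[p,q] = [q] − [p].
As a 9×27 matrix over Z this has rank 8, with invariant factors (1,1,1,1,1,1,1,1).

Boundary ∂_2: C_2 → C_1 acts by ∂[p,q,r] = [q,r] − [p,r] + [p,q]. For instance
  ∂[2,6,7] = [6,7] − [2,7] + [2,6],
  ∂[0,4,8] = [4,8] − [0,8] + [0,4].
The resulting 27×18 matrix has rank 18, and its Smith normal form has invariant factors (1,1,1,1,1,1,1,1,1,1,1,1,1,1,1,1,1,2).

Now H_k = ker ∂_k / im ∂_{k+1}, so:

  H_0: rank C_0 − rank ∂_1 = 9 − 8 = 1, and the invariant factors of ∂_1 are all 1, so H_0 = Z.
  H_1: rank ker ∂_1 − rank ∂_2 = (27 − 8) − 18 = 1, and ∂_2 has invariant factor 2 > 1, so H_1 = Z ⊕ Z/2.
  H_2: rank ker ∂_2 − rank ∂_3 = (18 − 18) − 0 = 0, and there is no ∂_3, so H_2 = 0.

H_0 ≅ Z,  H_1 ≅ Z ⊕ Z/2,  H_2 = 0.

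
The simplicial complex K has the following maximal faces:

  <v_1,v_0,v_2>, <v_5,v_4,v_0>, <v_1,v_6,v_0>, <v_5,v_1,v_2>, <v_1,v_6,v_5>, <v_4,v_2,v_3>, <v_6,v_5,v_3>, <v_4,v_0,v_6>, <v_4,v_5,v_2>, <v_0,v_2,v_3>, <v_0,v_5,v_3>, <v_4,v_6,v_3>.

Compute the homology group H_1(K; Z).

K has 7 vertices, 18 edges, 12 triangles.
rank ∂_1 = 6, rank ∂_2 = 12 ⇒ b_1 = 18 − 6 − 12 = 0; ∂_2 has invariant factor(s) [2] giving torsion. So H_1 ≅ Z_2.

H_1 ≅ Z_2.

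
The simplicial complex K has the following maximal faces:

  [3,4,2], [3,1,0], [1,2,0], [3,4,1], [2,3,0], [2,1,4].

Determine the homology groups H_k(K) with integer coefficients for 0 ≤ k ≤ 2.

Order the vertices as 0 < 1 < 2 < 3 < 4. Listing each simplex with vertices in this order, K has dimension 2 with simplices:

  0-simplices (5): [0], [1], [2], [3], [4]
  1-simplices (9): [0,1], [0,2], [0,3], [1,2], [1,3], [1,4], [2,3], [2,4], [3,4]
  2-simplices (6): [0,1,2], [0,1,3], [0,2,3], [1,2,4], [1,3,4], [2,3,4]

so the chain groups are C_0 ≅ Z^5, C_1 ≅ Z^9, C_2 ≅ Z^6.

Boundary ∂_1: C_1 → C_0 sends each edge [p,q] (with p < q) to q − p. For instance
  ∂[2,4] = [4] − [2].
The 5×9 boundary matrix has rank 4 and Smith normal form diag(1,1,1,1).

∂_2: C_2 → C_1 acts by ∂[p,q,r] = [q,r] − [p,r] + [p,q]. For instance
  ∂[1,2,4] = [2,4] − [1,4] + [1,2],
  ∂[2,3,4] = [3,4] − [2,4] + [2,3].
This gives a 9×6 integer matrix of rank 5; reducing to Smith normal form yields diagonal entries (1,1,1,1,1).

Now H_k = ker ∂_k / im ∂_{k+1}, so:

  H_0: rank C_0 − rank ∂_1 = 5 − 4 = 1, and the invariant factors of ∂_1 are all 1, so H_0 = Z.
  H_1: rank ker ∂_1 − rank ∂_2 = (9 − 4) − 5 = 0, and the invariant factors of ∂_2 are all 1, so H_1 = 0.
  H_2: rank ker ∂_2 − rank ∂_3 = (6 − 5) − 0 = 1, and there is no ∂_3, so H_2 = Z.

(K is a triangulation of the 2-sphere S^2.)

H_0 ≅ Z,  H_1 = 0,  H_2 ≅ Z.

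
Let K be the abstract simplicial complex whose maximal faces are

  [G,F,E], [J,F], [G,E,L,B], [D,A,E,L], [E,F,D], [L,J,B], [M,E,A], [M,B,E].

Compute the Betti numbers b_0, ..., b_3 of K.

b_0 = 1, b_1 = 1, b_2 = 0, b_3 = 0.

Order the vertices as A < B < D < E < F < G < J < L < M. Listing each simplex with vertices in this order, K has dimension 3 with simplices:

  0-simplices (9): A, B, D, E, F, G, J, L, M
  1-simplices (20): AD, AE, AL, AM, BE, BG, BJ, BL, BM, DE, DF, DL, EF, EG, EL, EM, FG, FJ, GL, JL
  2-simplices (13): ADE, ADL, AEL, AEM, BEG, BEL, BEM, BGL, BJL, DEF, DEL, EFG, EGL
  3-simplices (2): ADEL, BEGL

giving chain groups C_0 ≅ Z^9, C_1 ≅ Z^20, C_2 ≅ Z^13, C_3 ≅ Z^2.

Boundary ∂_1: C_1 → C_0 is given by ∂[p,q] = [q] − [p]. For instance
  ∂EM = M − E.
The resulting 9×20 matrix has rank 8, and its Smith normal form has invariant factors (1,1,1,1,1,1,1,1).

The boundary map ∂_2: C_2 → C_1 maps a triangle to the signed sum of its edges. For instance
  ∂BGL = GL − BL + BG,
  ∂ADE = DE − AE + AD.
The resulting 20×13 matrix has rank 11, and its Smith normal form has invariant factors (1,1,1,1,1,1,1,1,1,1,1).

∂_3: C_3 → C_2 sends each 3-simplex σ to the alternating sum Σ_i (−1)^i (σ with its i-th vertex removed). For instance
  ∂BEGL = EGL − BGL + BEL − BEG,
  ∂ADEL = DEL − AEL + ADL − ADE.
The resulting 13×2 matrix has rank 2, and its Smith normal form has invariant factors (1,1).

Now H_k = ker ∂_k / im ∂_{k+1}, so:

  H_0: rank C_0 − rank ∂_1 = 9 − 8 = 1, and the invariant factors of ∂_1 are all 1, so H_0 ≅ Z.
  H_1: rank ker ∂_1 − rank ∂_2 = (20 − 8) − 11 = 1, and the invariant factors of ∂_2 are all 1, so H_1 ≅ Z.
  H_2: rank ker ∂_2 − rank ∂_3 = (13 − 11) − 2 = 0, and the invariant factors of ∂_3 are all 1, so H_2 ≅ 0.
  H_3: rank ker ∂_3 − rank ∂_4 = (2 − 2) − 0 = 0, and there is no ∂_4, so H_3 ≅ 0.

As a check, the Euler characteristic is 9 − 20 + 13 − 2 = 0, which agrees with 1 − 1 + 0 − 0 = 0.

Hence the Betti numbers are b_0 = 1, b_1 = 1, b_2 = 0, b_3 = 0.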